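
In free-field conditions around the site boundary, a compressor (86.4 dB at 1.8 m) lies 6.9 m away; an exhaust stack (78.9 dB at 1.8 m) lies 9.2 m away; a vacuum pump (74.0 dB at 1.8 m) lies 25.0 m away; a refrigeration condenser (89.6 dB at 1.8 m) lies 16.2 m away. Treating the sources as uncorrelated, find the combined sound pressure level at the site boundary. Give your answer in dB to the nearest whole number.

76 dB

Propagate each source to the receiver with L = L_ref − 20·log₁₀(r/r_ref), then add intensities.
compressor: 86.4 − 20·log₁₀(6.9/1.8) = 86.4 − 11.67 = 74.73 dB.
exhaust stack: 78.9 − 20·log₁₀(9.2/1.8) = 78.9 − 14.17 = 64.73 dB.
vacuum pump: 74.0 − 20·log₁₀(25.0/1.8) = 74.0 − 22.85 = 51.15 dB.
refrigeration condenser: 89.6 − 20·log₁₀(16.2/1.8) = 89.6 − 19.08 = 70.52 dB.
Σ 10^(L/10) = 4.407e+07 → L_total = 10·log₁₀(4.407e+07) = 76.44 dB.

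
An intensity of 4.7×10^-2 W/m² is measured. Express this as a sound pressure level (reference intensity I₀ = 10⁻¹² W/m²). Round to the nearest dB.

107 dB

I/I₀ = 4.7×10^-2/10⁻¹² = 4.7×10^10, and L = 10·log₁₀(I/I₀).
L = 10·(0.6721 + 10) = 106.72 dB.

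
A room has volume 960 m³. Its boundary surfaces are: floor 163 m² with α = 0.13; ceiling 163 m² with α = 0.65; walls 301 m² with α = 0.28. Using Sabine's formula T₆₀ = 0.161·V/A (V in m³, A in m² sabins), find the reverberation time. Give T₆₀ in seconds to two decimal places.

Summing Sᵢαᵢ: 163·0.13 + 163·0.65 + 301·0.28 = 211.42 m².
T₆₀ = 0.161 × 960 / 211.42 = 0.731 s.

0.73 s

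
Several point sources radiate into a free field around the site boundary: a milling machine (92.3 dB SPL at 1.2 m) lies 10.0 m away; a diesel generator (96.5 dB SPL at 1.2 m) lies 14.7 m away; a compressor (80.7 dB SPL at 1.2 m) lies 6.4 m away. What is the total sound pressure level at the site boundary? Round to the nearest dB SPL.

78 dB SPL

First find each source's level at the receiver (point-source: −20·log₁₀(r/r_ref)), then combine on an intensity basis.
milling machine: 92.3 − 20·log₁₀(10.0/1.2) = 92.3 − 18.42 = 73.88 dB SPL.
diesel generator: 96.5 − 20·log₁₀(14.7/1.2) = 96.5 − 21.76 = 74.74 dB SPL.
compressor: 80.7 − 20·log₁₀(6.4/1.2) = 80.7 − 14.54 = 66.16 dB SPL.
Σ 10^(L/10) = 5.835e+07 → L_total = 10·log₁₀(5.835e+07) = 77.66 dB SPL.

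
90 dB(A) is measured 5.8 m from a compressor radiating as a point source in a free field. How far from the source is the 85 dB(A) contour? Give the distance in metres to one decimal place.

10.3 m

The 5.0 dB drop corresponds to a distance ratio of 10^(5.0/20) for a point source.
r₂ = 5.8·10^((90−85)/20) = 5.8·10^(5.0/20) = 10.31 m.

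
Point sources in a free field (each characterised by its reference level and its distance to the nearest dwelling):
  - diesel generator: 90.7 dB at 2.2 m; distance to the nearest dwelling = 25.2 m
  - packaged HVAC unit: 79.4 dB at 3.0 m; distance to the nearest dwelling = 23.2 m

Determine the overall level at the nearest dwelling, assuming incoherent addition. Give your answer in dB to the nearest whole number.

70 dB

Propagate each source to the receiver with L = L_ref − 20·log₁₀(r/r_ref), then add intensities.
diesel generator: 90.7 − 20·log₁₀(25.2/2.2) = 90.7 − 21.18 = 69.52 dB.
packaged HVAC unit: 79.4 − 20·log₁₀(23.2/3.0) = 79.4 − 17.77 = 61.63 dB.
Σ 10^(L/10) = 1.041e+07 → L_total = 10·log₁₀(1.041e+07) = 70.17 dB.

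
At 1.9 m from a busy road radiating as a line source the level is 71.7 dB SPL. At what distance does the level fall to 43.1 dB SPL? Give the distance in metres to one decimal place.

1376.4 m

The 28.6 dB drop corresponds to a distance ratio of 10^(28.6/10) for a line source.
r₂ = 1.9·10^((71.7−43.1)/10) = 1.9·10^(28.6/10) = 1376.43 m.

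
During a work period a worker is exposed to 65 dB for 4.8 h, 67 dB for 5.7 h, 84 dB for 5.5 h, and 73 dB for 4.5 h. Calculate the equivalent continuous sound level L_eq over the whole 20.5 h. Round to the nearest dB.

The energy average is taken in the linear domain: L_eq = 10·log₁₀[(Σ tᵢ·10^(Lᵢ/10))/T], T = 20.5 h.
Σ tᵢ·10^(Lᵢ/10) = 4.8·10^(65/10) + 5.7·10^(67/10) + 5.5·10^(84/10) + 4.5·10^(73/10) = 1.515e+09.
L_eq = 10·log₁₀(1.515e+09/20.5) = 78.69 dB.

79 dB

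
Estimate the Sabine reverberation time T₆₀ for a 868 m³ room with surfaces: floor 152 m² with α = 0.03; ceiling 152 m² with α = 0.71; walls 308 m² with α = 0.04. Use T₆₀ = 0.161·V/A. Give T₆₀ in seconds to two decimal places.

1.12 s

A = Σ Sᵢαᵢ = 152·0.03 + 152·0.71 + 308·0.04 = 124.80 m².
T₆₀ = 0.161 × 868 / 124.80 = 1.120 s.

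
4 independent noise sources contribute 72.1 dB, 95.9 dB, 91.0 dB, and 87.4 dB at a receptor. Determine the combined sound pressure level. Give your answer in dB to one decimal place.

97.6 dB

For uncorrelated sources the intensities add, so convert each level to linear form, sum, and take 10·log₁₀ of the total.
Σ 10^(L/10) = 10^(72.1/10) + 10^(95.9/10) + 10^(91.0/10) + 10^(87.4/10) = 5.715e+09.
L_total = 10·log₁₀(5.715e+09) = 97.57 dB.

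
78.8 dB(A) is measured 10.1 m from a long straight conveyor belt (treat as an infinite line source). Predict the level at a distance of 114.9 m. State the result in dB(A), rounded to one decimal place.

68.2 dB(A)

For a line source, L₂ = L₁ − 10·log₁₀(r₂/r₁).
L₂ = 78.8 − 10·log₁₀(114.9/10.1) = 78.8 − 10.560 = 68.24 dB(A).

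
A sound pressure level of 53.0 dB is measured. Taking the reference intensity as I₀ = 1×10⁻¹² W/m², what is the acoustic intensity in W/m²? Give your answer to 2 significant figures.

L = 10·log₁₀(I/I₀) ⇒ I = I₀·10^(L/10) = 10⁻¹² × 10^5.30.

2.0e-07 W/m²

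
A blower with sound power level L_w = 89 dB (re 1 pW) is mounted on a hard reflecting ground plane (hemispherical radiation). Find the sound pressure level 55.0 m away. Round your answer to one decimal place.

46.2 dB

Free-field hemispherical radiation: L_p = L_w − 10·log₁₀(2π·r²), r = 55.0 m.
2π·r² = 1.901e+04 m², 10·log₁₀ of that is 42.789 dB.
L_p = 89 − 42.789 = 46.21 dB.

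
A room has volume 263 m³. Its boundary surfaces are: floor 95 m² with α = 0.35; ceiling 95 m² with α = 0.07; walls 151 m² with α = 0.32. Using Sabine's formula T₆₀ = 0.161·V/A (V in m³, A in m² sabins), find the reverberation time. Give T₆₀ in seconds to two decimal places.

0.48 s

A = Σ Sᵢαᵢ = 95·0.35 + 95·0.07 + 151·0.32 = 88.22 m².
T₆₀ = 0.161 × 263 / 88.22 = 0.480 s.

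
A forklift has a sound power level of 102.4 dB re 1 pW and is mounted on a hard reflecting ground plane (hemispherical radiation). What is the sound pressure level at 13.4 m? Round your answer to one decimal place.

The power spreads over a hemisphere of area 2π·r², so L_p = L_w − 10·log₁₀(2π·r²).
2π·r² = 1128 m², 10·log₁₀ of that is 30.524 dB.
L_p = 102.4 − 30.524 = 71.88 dB.

71.9 dB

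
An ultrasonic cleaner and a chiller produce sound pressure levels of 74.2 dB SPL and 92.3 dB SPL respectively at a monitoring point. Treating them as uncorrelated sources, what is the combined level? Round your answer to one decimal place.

92.4 dB SPL

Incoherent sources combine by intensity addition: L_total = 10·log₁₀(Σ 10^(L_i/10)).
Σ 10^(L/10) = 10^(74.2/10) + 10^(92.3/10) = 1.725e+09.
L_total = 10·log₁₀(1.725e+09) = 92.37 dB SPL.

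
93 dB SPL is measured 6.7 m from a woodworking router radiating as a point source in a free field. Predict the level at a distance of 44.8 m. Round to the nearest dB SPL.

76 dB SPL

Spherical spreading from a point source gives a 20·log₁₀(r₂/r₁) drop.
L₂ = 93 − 20·log₁₀(44.8/6.7) = 93 − 16.504 = 76.50 dB SPL.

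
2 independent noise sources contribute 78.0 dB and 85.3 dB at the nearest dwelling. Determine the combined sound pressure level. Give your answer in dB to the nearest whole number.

86 dB

Incoherent sources combine by intensity addition: L_total = 10·log₁₀(Σ 10^(L_i/10)).
Σ 10^(L/10) = 10^(78.0/10) + 10^(85.3/10) = 4.019e+08.
L_total = 10·log₁₀(4.019e+08) = 86.04 dB.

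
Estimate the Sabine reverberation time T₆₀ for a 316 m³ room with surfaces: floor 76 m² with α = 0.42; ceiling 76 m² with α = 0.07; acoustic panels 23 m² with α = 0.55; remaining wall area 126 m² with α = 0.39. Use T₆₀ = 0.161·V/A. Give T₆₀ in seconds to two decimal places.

0.51 s

Total absorption A = 76·0.42 + 76·0.07 + 23·0.55 + 126·0.39 = 99.03 m² sabins.
T₆₀ = 0.161·V/A = 0.161·316/99.03 = 0.514 s.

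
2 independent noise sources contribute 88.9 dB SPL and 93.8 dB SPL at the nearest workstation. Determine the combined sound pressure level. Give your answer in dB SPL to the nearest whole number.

For uncorrelated sources the intensities add, so convert each level to linear form, sum, and take 10·log₁₀ of the total.
Σ 10^(L/10) = 10^(88.9/10) + 10^(93.8/10) = 3.175e+09.
L_total = 10·log₁₀(3.175e+09) = 95.02 dB SPL.

95 dB SPL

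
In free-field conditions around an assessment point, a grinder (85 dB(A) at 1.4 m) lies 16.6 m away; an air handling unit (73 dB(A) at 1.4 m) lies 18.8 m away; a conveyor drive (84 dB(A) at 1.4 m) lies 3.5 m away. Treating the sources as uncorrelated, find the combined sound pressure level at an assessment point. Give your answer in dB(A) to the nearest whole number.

Apply inverse-square spreading to bring every level to the receiver, then sum 10^(L/10).
grinder: 85 − 20·log₁₀(16.6/1.4) = 85 − 21.48 = 63.52 dB(A).
air handling unit: 73 − 20·log₁₀(18.8/1.4) = 73 − 22.56 = 50.44 dB(A).
conveyor drive: 84 − 20·log₁₀(3.5/1.4) = 84 − 7.96 = 76.04 dB(A).
Σ 10^(L/10) = 4.255e+07 → L_total = 10·log₁₀(4.255e+07) = 76.29 dB(A).

76 dB(A)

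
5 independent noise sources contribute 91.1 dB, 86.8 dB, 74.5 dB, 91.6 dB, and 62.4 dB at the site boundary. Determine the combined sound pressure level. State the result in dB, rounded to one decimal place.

For uncorrelated sources the intensities add, so convert each level to linear form, sum, and take 10·log₁₀ of the total.
Σ 10^(L/10) = 10^(91.1/10) + 10^(86.8/10) + 10^(74.5/10) + 10^(91.6/10) + 10^(62.4/10) = 3.242e+09.
L_total = 10·log₁₀(3.242e+09) = 95.11 dB.

95.1 dB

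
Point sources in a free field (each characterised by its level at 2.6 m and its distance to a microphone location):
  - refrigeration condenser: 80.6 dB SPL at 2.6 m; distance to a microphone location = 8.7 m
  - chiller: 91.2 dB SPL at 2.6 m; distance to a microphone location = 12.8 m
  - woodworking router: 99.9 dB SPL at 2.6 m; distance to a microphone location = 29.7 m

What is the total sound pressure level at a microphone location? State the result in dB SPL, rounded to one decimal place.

81.4 dB SPL

Propagate each source to the receiver with L = L_ref − 20·log₁₀(r/r_ref), then add intensities.
refrigeration condenser: 80.6 − 20·log₁₀(8.7/2.6) = 80.6 − 10.49 = 70.11 dB SPL.
chiller: 91.2 − 20·log₁₀(12.8/2.6) = 91.2 − 13.84 = 77.36 dB SPL.
woodworking router: 99.9 − 20·log₁₀(29.7/2.6) = 99.9 − 21.16 = 78.74 dB SPL.
Σ 10^(L/10) = 1.395e+08 → L_total = 10·log₁₀(1.395e+08) = 81.45 dB SPL.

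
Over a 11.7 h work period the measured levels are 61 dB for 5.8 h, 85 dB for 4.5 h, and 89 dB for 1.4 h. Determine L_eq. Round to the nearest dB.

The energy average is taken in the linear domain: L_eq = 10·log₁₀[(Σ tᵢ·10^(Lᵢ/10))/T], T = 11.7 h.
Σ tᵢ·10^(Lᵢ/10) = 5.8·10^(61/10) + 4.5·10^(85/10) + 1.4·10^(89/10) = 2.542e+09.
L_eq = 10·log₁₀(2.542e+09/11.7) = 83.37 dB.

83 dB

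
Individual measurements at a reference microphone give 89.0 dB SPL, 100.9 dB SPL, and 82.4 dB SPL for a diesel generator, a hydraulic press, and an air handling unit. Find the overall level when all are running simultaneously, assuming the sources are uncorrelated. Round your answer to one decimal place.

101.2 dB SPL

For uncorrelated sources the intensities add, so convert each level to linear form, sum, and take 10·log₁₀ of the total.
Σ 10^(L/10) = 10^(89.0/10) + 10^(100.9/10) + 10^(82.4/10) = 1.327e+10.
L_total = 10·log₁₀(1.327e+10) = 101.23 dB SPL.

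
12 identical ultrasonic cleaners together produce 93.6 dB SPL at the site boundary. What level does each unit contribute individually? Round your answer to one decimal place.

12 equal contributions raise the level by 10·log₁₀ 12 = 10.792 dB, so each unit alone gives 93.6 − 10.792.

82.8 dB SPL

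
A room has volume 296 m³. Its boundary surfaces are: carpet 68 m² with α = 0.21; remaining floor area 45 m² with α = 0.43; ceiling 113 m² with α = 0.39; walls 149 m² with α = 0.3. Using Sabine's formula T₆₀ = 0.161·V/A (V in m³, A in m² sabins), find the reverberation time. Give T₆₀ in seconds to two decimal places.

0.39 s

A = Σ Sᵢαᵢ = 68·0.21 + 45·0.43 + 113·0.39 + 149·0.3 = 122.40 m².
T₆₀ = 0.161 × 296 / 122.40 = 0.389 s.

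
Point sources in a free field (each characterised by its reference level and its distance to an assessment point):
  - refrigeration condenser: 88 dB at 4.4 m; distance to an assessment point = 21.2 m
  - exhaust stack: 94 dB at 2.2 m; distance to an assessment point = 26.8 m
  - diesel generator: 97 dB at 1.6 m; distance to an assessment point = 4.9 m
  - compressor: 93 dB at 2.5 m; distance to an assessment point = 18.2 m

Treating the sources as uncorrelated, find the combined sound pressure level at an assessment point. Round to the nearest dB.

88 dB

Apply inverse-square spreading to bring every level to the receiver, then sum 10^(L/10).
refrigeration condenser: 88 − 20·log₁₀(21.2/4.4) = 88 − 13.66 = 74.34 dB.
exhaust stack: 94 − 20·log₁₀(26.8/2.2) = 94 − 21.71 = 72.29 dB.
diesel generator: 97 − 20·log₁₀(4.9/1.6) = 97 − 9.72 = 87.28 dB.
compressor: 93 − 20·log₁₀(18.2/2.5) = 93 − 17.24 = 75.76 dB.
Σ 10^(L/10) = 6.161e+08 → L_total = 10·log₁₀(6.161e+08) = 87.90 dB.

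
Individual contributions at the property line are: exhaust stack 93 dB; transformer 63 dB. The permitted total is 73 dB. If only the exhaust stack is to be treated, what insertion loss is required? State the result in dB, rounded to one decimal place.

The untreated sources together contribute 10^(63/10) = 1.995e+06, i.e. 63.00 dB.
To meet 73 dB overall, the treated exhaust stack may contribute at most 10^(73/10) − 1.995e+06 = 1.796e+07, i.e. 72.54 dB.
Required insertion loss = 93 − 72.54 = 20.46 dB.

20.5 dB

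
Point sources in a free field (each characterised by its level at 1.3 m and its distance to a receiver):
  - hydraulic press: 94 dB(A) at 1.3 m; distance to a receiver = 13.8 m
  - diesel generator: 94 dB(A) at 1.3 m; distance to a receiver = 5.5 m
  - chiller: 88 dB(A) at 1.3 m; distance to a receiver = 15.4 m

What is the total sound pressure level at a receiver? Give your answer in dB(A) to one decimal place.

82.2 dB(A)

Apply inverse-square spreading to bring every level to the receiver, then sum 10^(L/10).
hydraulic press: 94 − 20·log₁₀(13.8/1.3) = 94 − 20.52 = 73.48 dB(A).
diesel generator: 94 − 20·log₁₀(5.5/1.3) = 94 − 12.53 = 81.47 dB(A).
chiller: 88 − 20·log₁₀(15.4/1.3) = 88 − 21.47 = 66.53 dB(A).
Σ 10^(L/10) = 1.671e+08 → L_total = 10·log₁₀(1.671e+08) = 82.23 dB(A).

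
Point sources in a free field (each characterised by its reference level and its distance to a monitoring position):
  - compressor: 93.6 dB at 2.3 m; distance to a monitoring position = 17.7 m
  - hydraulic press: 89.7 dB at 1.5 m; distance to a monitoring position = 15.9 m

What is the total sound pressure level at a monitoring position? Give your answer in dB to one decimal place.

76.7 dB

First find each source's level at the receiver (point-source: −20·log₁₀(r/r_ref)), then combine on an intensity basis.
compressor: 93.6 − 20·log₁₀(17.7/2.3) = 93.6 − 17.72 = 75.88 dB.
hydraulic press: 89.7 − 20·log₁₀(15.9/1.5) = 89.7 − 20.51 = 69.19 dB.
Σ 10^(L/10) = 4.699e+07 → L_total = 10·log₁₀(4.699e+07) = 76.72 dB.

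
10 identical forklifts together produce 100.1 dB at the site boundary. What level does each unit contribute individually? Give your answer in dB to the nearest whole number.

For N identical incoherent sources L_total = L₁ + 10·log₁₀ N, so L₁ = 100.1 − 10·log₁₀(10) = 100.1 − 10.000.

90 dB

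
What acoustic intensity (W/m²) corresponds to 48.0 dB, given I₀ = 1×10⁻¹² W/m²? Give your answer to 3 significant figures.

6.31e-08 W/m²

L = 10·log₁₀(I/I₀) ⇒ I = I₀·10^(L/10) = 10⁻¹² × 10^4.80.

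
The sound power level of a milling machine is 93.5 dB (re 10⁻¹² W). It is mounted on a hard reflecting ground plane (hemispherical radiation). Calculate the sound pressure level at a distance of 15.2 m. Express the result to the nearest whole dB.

Free-field hemispherical radiation: L_p = L_w − 10·log₁₀(2π·r²), r = 15.2 m.
2π·r² = 1452 m², 10·log₁₀ of that is 31.619 dB.
L_p = 93.5 − 31.619 = 61.88 dB.

62 dB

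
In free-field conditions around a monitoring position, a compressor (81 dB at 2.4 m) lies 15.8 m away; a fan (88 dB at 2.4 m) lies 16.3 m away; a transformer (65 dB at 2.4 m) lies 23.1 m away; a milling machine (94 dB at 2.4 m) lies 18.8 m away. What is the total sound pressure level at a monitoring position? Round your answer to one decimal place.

Propagate each source to the receiver with L = L_ref − 20·log₁₀(r/r_ref), then add intensities.
compressor: 81 − 20·log₁₀(15.8/2.4) = 81 − 16.37 = 64.63 dB.
fan: 88 − 20·log₁₀(16.3/2.4) = 88 − 16.64 = 71.36 dB.
transformer: 65 − 20·log₁₀(23.1/2.4) = 65 − 19.67 = 45.33 dB.
milling machine: 94 − 20·log₁₀(18.8/2.4) = 94 − 17.88 = 76.12 dB.
Σ 10^(L/10) = 5.755e+07 → L_total = 10·log₁₀(5.755e+07) = 77.60 dB.

77.6 dB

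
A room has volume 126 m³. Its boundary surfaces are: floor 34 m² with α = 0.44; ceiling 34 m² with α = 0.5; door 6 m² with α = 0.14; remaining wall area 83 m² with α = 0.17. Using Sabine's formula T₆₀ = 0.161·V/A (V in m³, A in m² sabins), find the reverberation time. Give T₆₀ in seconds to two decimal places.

Summing Sᵢαᵢ: 34·0.44 + 34·0.5 + 6·0.14 + 83·0.17 = 46.91 m².
T₆₀ = 0.161 × 126 / 46.91 = 0.432 s.

0.43 s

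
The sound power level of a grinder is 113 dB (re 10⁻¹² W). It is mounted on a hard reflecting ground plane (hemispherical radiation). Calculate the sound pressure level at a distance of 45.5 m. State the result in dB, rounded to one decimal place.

Free-field hemispherical radiation: L_p = L_w − 10·log₁₀(2π·r²), r = 45.5 m.
2π·r² = 1.301e+04 m², 10·log₁₀ of that is 41.142 dB.
L_p = 113 − 41.142 = 71.86 dB.

71.9 dB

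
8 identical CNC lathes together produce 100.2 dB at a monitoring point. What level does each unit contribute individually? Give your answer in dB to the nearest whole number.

91 dB

8 equal contributions raise the level by 10·log₁₀ 8 = 9.031 dB, so each unit alone gives 100.2 − 9.031.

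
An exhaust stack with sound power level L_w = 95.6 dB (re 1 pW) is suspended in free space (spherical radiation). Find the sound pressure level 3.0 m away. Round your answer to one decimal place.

Free-field spherical radiation: L_p = L_w − 10·log₁₀(4π·r²), r = 3.0 m.
4π·r² = 113.1 m², 10·log₁₀ of that is 20.535 dB.
L_p = 95.6 − 20.535 = 75.07 dB.

75.1 dB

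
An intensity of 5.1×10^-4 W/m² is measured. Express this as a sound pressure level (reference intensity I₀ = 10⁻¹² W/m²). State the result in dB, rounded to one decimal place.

L = 10·log₁₀(I/I₀) = 10·log₁₀(5.1×10^-4/10⁻¹²) = 10·log₁₀(5.1×10^8).
L = 10·(0.7076 + 8) = 87.08 dB.

87.1 dB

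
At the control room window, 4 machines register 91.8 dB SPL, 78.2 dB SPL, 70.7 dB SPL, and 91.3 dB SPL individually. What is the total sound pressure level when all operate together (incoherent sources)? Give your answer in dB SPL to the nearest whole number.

95 dB SPL

For uncorrelated sources the intensities add, so convert each level to linear form, sum, and take 10·log₁₀ of the total.
Σ 10^(L/10) = 10^(91.8/10) + 10^(78.2/10) + 10^(70.7/10) + 10^(91.3/10) = 2.940e+09.
L_total = 10·log₁₀(2.940e+09) = 94.68 dB SPL.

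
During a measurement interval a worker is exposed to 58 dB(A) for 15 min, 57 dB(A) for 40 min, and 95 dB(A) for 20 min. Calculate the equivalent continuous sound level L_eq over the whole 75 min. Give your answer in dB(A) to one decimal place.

The energy average is taken in the linear domain: L_eq = 10·log₁₀[(Σ tᵢ·10^(Lᵢ/10))/T], T = 75 min.
Σ tᵢ·10^(Lᵢ/10) = 15·10^(58/10) + 40·10^(57/10) + 20·10^(95/10) = 6.328e+10.
L_eq = 10·log₁₀(6.328e+10/75) = 89.26 dB(A).

89.3 dB(A)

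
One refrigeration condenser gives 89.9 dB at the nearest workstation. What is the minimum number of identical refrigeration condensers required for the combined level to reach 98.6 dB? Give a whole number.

The shortfall is 98.6 − 89.9 = 8.7 dB, and N units add 10·log₁₀ N, so need 10·log₁₀ N ≥ 8.7.
N ≥ 10^(8.7/10) = 7.413, so N = 8.

8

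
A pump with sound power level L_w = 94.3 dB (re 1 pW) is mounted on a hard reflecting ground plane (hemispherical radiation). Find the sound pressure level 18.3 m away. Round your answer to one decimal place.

The power spreads over a hemisphere of area 2π·r², so L_p = L_w − 10·log₁₀(2π·r²).
2π·r² = 2104 m², 10·log₁₀ of that is 33.231 dB.
L_p = 94.3 − 33.231 = 61.07 dB.

61.1 dB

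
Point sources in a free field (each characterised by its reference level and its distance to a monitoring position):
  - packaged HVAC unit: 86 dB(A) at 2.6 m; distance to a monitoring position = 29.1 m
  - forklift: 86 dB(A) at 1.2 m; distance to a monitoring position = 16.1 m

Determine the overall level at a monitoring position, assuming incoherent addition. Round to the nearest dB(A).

67 dB(A)

First find each source's level at the receiver (point-source: −20·log₁₀(r/r_ref)), then combine on an intensity basis.
packaged HVAC unit: 86 − 20·log₁₀(29.1/2.6) = 86 − 20.98 = 65.02 dB(A).
forklift: 86 − 20·log₁₀(16.1/1.2) = 86 − 22.55 = 63.45 dB(A).
Σ 10^(L/10) = 5.390e+06 → L_total = 10·log₁₀(5.390e+06) = 67.32 dB(A).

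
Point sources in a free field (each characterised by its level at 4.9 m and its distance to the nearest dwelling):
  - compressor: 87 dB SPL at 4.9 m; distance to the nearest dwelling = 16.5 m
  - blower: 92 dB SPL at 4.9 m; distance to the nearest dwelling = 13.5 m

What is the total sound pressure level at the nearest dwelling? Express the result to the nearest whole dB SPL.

84 dB SPL

Propagate each source to the receiver with L = L_ref − 20·log₁₀(r/r_ref), then add intensities.
compressor: 87 − 20·log₁₀(16.5/4.9) = 87 − 10.55 = 76.45 dB SPL.
blower: 92 − 20·log₁₀(13.5/4.9) = 92 − 8.80 = 83.20 dB SPL.
Σ 10^(L/10) = 2.530e+08 → L_total = 10·log₁₀(2.530e+08) = 84.03 dB SPL.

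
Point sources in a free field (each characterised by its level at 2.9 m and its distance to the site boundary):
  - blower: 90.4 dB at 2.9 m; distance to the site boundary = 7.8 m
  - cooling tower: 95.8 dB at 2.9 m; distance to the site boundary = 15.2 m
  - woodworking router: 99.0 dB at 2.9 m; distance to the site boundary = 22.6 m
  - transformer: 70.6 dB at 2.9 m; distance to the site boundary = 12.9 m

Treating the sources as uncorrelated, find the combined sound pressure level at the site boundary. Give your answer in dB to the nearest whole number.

First find each source's level at the receiver (point-source: −20·log₁₀(r/r_ref)), then combine on an intensity basis.
blower: 90.4 − 20·log₁₀(7.8/2.9) = 90.4 − 8.59 = 81.81 dB.
cooling tower: 95.8 − 20·log₁₀(15.2/2.9) = 95.8 − 14.39 = 81.41 dB.
woodworking router: 99.0 − 20·log₁₀(22.6/2.9) = 99.0 − 17.83 = 81.17 dB.
transformer: 70.6 − 20·log₁₀(12.9/2.9) = 70.6 − 12.96 = 57.64 dB.
Σ 10^(L/10) = 4.213e+08 → L_total = 10·log₁₀(4.213e+08) = 86.25 dB.

86 dB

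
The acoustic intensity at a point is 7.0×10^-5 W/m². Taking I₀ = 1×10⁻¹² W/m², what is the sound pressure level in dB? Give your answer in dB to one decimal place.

Dividing by I₀ shifts the exponent by 12: I/I₀ = 7.0×10^7.
L = 10·(0.8451 + 7) = 78.45 dB.

78.5 dB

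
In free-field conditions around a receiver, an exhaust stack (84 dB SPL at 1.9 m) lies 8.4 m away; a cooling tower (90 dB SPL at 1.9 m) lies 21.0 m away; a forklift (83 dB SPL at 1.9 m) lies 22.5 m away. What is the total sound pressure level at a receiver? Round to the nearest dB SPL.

74 dB SPL

Apply inverse-square spreading to bring every level to the receiver, then sum 10^(L/10).
exhaust stack: 84 − 20·log₁₀(8.4/1.9) = 84 − 12.91 = 71.09 dB SPL.
cooling tower: 90 − 20·log₁₀(21.0/1.9) = 90 − 20.87 = 69.13 dB SPL.
forklift: 83 − 20·log₁₀(22.5/1.9) = 83 − 21.47 = 61.53 dB SPL.
Σ 10^(L/10) = 2.246e+07 → L_total = 10·log₁₀(2.246e+07) = 73.51 dB SPL.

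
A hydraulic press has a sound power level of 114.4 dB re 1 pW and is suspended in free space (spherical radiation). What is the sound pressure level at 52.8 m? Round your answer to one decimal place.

Free-field spherical radiation: L_p = L_w − 10·log₁₀(4π·r²), r = 52.8 m.
4π·r² = 3.503e+04 m², 10·log₁₀ of that is 45.445 dB.
L_p = 114.4 − 45.445 = 68.96 dB.

69.0 dB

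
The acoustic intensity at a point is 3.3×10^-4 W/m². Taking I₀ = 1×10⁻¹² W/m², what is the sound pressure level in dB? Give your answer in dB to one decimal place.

L = 10·log₁₀(I/I₀) = 10·log₁₀(3.3×10^-4/10⁻¹²) = 10·log₁₀(3.3×10^8).
L = 10·(0.5185 + 8) = 85.19 dB.

85.2 dB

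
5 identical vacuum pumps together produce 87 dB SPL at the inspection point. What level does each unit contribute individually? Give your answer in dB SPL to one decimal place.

Dividing the total intensity by 5 lowers the level by 10·log₁₀ 5 = 6.990 dB: L₁ = 87 − 6.990.

80.0 dB SPL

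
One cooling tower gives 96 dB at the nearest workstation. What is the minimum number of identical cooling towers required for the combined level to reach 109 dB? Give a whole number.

The shortfall is 109 − 96 = 13.0 dB, and N units add 10·log₁₀ N, so need 10·log₁₀ N ≥ 13.0.
N ≥ 10^(13.0/10) = 19.953, so N = 20.

20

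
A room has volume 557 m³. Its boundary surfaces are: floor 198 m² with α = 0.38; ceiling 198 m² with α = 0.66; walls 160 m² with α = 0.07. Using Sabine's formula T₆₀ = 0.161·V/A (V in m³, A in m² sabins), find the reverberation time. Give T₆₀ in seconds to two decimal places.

0.41 s

Summing Sᵢαᵢ: 198·0.38 + 198·0.66 + 160·0.07 = 217.12 m².
T₆₀ = 0.161·V/A = 0.161·557/217.12 = 0.413 s.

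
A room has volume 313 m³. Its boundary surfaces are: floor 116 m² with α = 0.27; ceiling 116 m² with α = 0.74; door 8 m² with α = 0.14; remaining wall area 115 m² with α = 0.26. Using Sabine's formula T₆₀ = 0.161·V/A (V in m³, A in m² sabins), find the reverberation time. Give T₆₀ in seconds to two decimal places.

0.34 s

Total absorption A = 116·0.27 + 116·0.74 + 8·0.14 + 115·0.26 = 148.18 m² sabins.
T₆₀ = 0.161 × 313 / 148.18 = 0.340 s.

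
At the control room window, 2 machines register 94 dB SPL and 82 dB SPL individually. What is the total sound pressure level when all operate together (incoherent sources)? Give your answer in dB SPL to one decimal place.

For uncorrelated sources the intensities add, so convert each level to linear form, sum, and take 10·log₁₀ of the total.
Σ 10^(L/10) = 10^(94/10) + 10^(82/10) = 2.670e+09.
L_total = 10·log₁₀(2.670e+09) = 94.27 dB SPL.

94.3 dB SPL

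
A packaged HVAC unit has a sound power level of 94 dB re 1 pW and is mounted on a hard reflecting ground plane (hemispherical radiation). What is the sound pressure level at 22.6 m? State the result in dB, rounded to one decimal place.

58.9 dB

L_p = L_w − 10·log₁₀(2π·r²) with r = 22.6 m.
2π·r² = 3209 m², 10·log₁₀ of that is 35.064 dB.
L_p = 94 − 35.064 = 58.94 dB.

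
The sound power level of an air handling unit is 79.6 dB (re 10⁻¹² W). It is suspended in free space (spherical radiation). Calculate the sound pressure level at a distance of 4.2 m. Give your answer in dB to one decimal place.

L_p = L_w − 10·log₁₀(4π·r²) with r = 4.2 m.
4π·r² = 221.7 m², 10·log₁₀ of that is 23.457 dB.
L_p = 79.6 − 23.457 = 56.14 dB.

56.1 dB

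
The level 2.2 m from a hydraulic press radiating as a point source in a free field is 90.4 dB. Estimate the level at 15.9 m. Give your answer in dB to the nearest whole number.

Point-source attenuation: ΔL = 20·log₁₀(r₂/r₁) = 20·log₁₀(15.9/2.2) = 17.179 dB.
L₂ = 90.4 − 20·log₁₀(15.9/2.2) = 90.4 − 17.179 = 73.22 dB.

73 dB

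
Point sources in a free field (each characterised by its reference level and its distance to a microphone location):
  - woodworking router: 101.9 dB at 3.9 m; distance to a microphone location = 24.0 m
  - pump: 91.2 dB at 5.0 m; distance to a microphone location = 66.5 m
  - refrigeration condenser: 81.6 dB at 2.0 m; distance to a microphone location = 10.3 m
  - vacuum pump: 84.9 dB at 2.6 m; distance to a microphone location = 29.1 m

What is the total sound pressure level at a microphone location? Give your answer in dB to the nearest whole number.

86 dB

First find each source's level at the receiver (point-source: −20·log₁₀(r/r_ref)), then combine on an intensity basis.
woodworking router: 101.9 − 20·log₁₀(24.0/3.9) = 101.9 − 15.78 = 86.12 dB.
pump: 91.2 − 20·log₁₀(66.5/5.0) = 91.2 − 22.48 = 68.72 dB.
refrigeration condenser: 81.6 − 20·log₁₀(10.3/2.0) = 81.6 − 14.24 = 67.36 dB.
vacuum pump: 84.9 − 20·log₁₀(29.1/2.6) = 84.9 − 20.98 = 63.92 dB.
Σ 10^(L/10) = 4.244e+08 → L_total = 10·log₁₀(4.244e+08) = 86.28 dB.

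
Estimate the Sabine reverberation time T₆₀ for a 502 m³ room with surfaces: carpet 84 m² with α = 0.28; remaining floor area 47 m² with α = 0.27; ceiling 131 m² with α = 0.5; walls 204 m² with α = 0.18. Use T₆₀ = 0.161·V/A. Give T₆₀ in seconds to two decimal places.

0.58 s

A = Σ Sᵢαᵢ = 84·0.28 + 47·0.27 + 131·0.5 + 204·0.18 = 138.43 m².
T₆₀ = 0.161 × 502 / 138.43 = 0.584 s.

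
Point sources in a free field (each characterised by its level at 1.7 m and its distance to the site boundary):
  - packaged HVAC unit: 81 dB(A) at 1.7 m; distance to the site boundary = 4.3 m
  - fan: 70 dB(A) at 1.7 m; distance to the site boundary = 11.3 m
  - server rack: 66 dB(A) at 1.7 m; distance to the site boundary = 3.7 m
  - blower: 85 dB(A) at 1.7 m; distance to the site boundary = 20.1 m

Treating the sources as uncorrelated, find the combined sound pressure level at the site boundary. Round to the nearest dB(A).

74 dB(A)

First find each source's level at the receiver (point-source: −20·log₁₀(r/r_ref)), then combine on an intensity basis.
packaged HVAC unit: 81 − 20·log₁₀(4.3/1.7) = 81 − 8.06 = 72.94 dB(A).
fan: 70 − 20·log₁₀(11.3/1.7) = 70 − 16.45 = 53.55 dB(A).
server rack: 66 − 20·log₁₀(3.7/1.7) = 66 − 6.76 = 59.24 dB(A).
blower: 85 − 20·log₁₀(20.1/1.7) = 85 − 21.45 = 63.55 dB(A).
Σ 10^(L/10) = 2.301e+07 → L_total = 10·log₁₀(2.301e+07) = 73.62 dB(A).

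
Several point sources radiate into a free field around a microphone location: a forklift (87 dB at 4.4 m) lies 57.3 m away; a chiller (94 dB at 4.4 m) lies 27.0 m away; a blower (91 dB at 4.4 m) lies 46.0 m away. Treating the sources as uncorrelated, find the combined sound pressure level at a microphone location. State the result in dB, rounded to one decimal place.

Propagate each source to the receiver with L = L_ref − 20·log₁₀(r/r_ref), then add intensities.
forklift: 87 − 20·log₁₀(57.3/4.4) = 87 − 22.29 = 64.71 dB.
chiller: 94 − 20·log₁₀(27.0/4.4) = 94 − 15.76 = 78.24 dB.
blower: 91 − 20·log₁₀(46.0/4.4) = 91 − 20.39 = 70.61 dB.
Σ 10^(L/10) = 8.118e+07 → L_total = 10·log₁₀(8.118e+07) = 79.09 dB.

79.1 dB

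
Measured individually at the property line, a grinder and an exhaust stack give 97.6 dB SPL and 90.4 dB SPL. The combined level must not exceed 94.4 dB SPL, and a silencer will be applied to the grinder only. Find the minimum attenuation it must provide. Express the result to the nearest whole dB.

5 dB

Fixed contribution from the other source: Σ 10^(L/10) = 10^(90.4/10) = 1.096e+09 (90.40 dB SPL).
The limit corresponds to 10^(94.4/10) = 2.754e+09; subtracting the fixed part leaves 1.658e+09 for the grinder, i.e. 92.20 dB SPL.
Required insertion loss = 97.6 − 92.20 = 5.40 dB.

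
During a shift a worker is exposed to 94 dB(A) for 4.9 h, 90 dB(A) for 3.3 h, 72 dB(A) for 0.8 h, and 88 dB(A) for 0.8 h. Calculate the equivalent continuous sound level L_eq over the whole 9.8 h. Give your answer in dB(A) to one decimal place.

92.2 dB(A)

The energy average is taken in the linear domain: L_eq = 10·log₁₀[(Σ tᵢ·10^(Lᵢ/10))/T], T = 9.8 h.
Σ tᵢ·10^(Lᵢ/10) = 4.9·10^(94/10) + 3.3·10^(90/10) + 0.8·10^(72/10) + 0.8·10^(88/10) = 1.613e+10.
L_eq = 10·log₁₀(1.613e+10/9.8) = 92.16 dB(A).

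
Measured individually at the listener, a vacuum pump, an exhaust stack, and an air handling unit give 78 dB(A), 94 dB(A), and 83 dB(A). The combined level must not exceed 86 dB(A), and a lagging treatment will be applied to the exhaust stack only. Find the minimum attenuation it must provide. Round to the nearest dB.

13 dB

Everything except the exhaust stack sums to 10^(78/10) + 10^(83/10) = 2.626e+08 in linear terms, 84.19 dB(A).
The limit corresponds to 10^(86/10) = 3.981e+08; subtracting the fixed part leaves 1.355e+08 for the exhaust stack, i.e. 81.32 dB(A).
So the exhaust stack must be reduced from 94 to 81.32 dB(A): IL = 12.68 dB.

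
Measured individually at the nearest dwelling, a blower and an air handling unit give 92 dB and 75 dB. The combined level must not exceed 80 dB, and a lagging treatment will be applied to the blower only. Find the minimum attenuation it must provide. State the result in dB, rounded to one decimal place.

Fixed contribution from the other source: Σ 10^(L/10) = 10^(75/10) = 3.162e+07 (75.00 dB).
To meet 80 dB overall, the treated blower may contribute at most 10^(80/10) − 3.162e+07 = 6.838e+07, i.e. 78.35 dB.
Required insertion loss = 92 − 78.35 = 13.65 dB.

13.7 dB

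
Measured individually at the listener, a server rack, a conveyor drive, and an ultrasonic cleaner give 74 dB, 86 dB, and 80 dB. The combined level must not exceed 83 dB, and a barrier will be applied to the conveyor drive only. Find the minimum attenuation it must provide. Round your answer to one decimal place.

7.3 dB

Everything except the conveyor drive sums to 10^(74/10) + 10^(80/10) = 1.251e+08 in linear terms, 80.97 dB.
To meet 83 dB overall, the treated conveyor drive may contribute at most 10^(83/10) − 1.251e+08 = 7.441e+07, i.e. 78.72 dB.
So the conveyor drive must be reduced from 86 to 78.72 dB: IL = 7.28 dB.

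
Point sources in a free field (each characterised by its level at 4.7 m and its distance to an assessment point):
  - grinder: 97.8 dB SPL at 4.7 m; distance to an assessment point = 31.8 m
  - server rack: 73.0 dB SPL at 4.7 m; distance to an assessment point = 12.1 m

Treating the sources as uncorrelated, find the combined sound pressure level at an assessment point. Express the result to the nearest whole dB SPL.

81 dB SPL

Propagate each source to the receiver with L = L_ref − 20·log₁₀(r/r_ref), then add intensities.
grinder: 97.8 − 20·log₁₀(31.8/4.7) = 97.8 − 16.61 = 81.19 dB SPL.
server rack: 73.0 − 20·log₁₀(12.1/4.7) = 73.0 − 8.21 = 64.79 dB SPL.
Σ 10^(L/10) = 1.346e+08 → L_total = 10·log₁₀(1.346e+08) = 81.29 dB SPL.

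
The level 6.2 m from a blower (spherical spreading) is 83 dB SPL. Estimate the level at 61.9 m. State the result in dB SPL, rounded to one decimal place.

63.0 dB SPL

Point-source attenuation: ΔL = 20·log₁₀(r₂/r₁) = 20·log₁₀(61.9/6.2) = 19.986 dB.
L₂ = 83 − 20·log₁₀(61.9/6.2) = 83 − 19.986 = 63.01 dB SPL.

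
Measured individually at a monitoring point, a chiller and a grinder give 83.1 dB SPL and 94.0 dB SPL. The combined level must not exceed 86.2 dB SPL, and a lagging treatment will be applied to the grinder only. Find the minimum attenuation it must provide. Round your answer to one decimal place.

The untreated sources together contribute 10^(83.1/10) = 2.042e+08, i.e. 83.10 dB SPL.
The limit corresponds to 10^(86.2/10) = 4.169e+08; subtracting the fixed part leaves 2.127e+08 for the grinder, i.e. 83.28 dB SPL.
Required insertion loss = 94.0 − 83.28 = 10.72 dB.

10.7 dB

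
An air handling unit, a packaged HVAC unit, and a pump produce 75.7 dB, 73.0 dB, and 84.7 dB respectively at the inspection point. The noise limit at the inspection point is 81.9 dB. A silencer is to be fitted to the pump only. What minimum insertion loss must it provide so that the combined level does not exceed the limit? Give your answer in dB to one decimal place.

4.8 dB

The untreated sources together contribute 10^(75.7/10) + 10^(73.0/10) = 5.711e+07, i.e. 77.57 dB.
To meet 81.9 dB overall, the treated pump may contribute at most 10^(81.9/10) − 5.711e+07 = 9.778e+07, i.e. 79.90 dB.
Required insertion loss = 84.7 − 79.90 = 4.80 dB.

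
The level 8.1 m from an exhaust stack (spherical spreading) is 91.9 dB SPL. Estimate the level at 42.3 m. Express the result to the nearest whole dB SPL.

78 dB SPL

Spherical spreading from a point source gives a 20·log₁₀(r₂/r₁) drop.
L₂ = 91.9 − 20·log₁₀(42.3/8.1) = 91.9 − 14.357 = 77.54 dB SPL.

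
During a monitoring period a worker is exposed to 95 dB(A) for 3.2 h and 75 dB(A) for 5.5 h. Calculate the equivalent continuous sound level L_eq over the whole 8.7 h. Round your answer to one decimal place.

Weight each interval's intensity by its duration and average over T = 8.7 h:
Σ tᵢ·10^(Lᵢ/10) = 3.2·10^(95/10) + 5.5·10^(75/10) = 1.029e+10.
L_eq = 10·log₁₀(1.029e+10/8.7) = 90.73 dB(A).

90.7 dB(A)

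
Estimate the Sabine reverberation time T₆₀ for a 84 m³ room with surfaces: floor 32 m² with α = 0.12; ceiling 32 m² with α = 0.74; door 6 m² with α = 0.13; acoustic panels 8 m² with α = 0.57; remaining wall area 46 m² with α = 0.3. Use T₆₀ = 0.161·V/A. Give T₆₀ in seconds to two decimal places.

A = Σ Sᵢαᵢ = 32·0.12 + 32·0.74 + 6·0.13 + 8·0.57 + 46·0.3 = 46.66 m².
T₆₀ = 0.161 × 84 / 46.66 = 0.290 s.

0.29 s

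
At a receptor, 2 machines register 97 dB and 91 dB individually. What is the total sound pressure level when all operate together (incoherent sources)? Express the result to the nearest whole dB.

Incoherent sources combine by intensity addition: L_total = 10·log₁₀(Σ 10^(L_i/10)).
Σ 10^(L/10) = 10^(97/10) + 10^(91/10) = 6.271e+09.
L_total = 10·log₁₀(6.271e+09) = 97.97 dB.

98 dB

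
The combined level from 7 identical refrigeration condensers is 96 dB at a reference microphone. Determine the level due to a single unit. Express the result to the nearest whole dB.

For N identical incoherent sources L_total = L₁ + 10·log₁₀ N, so L₁ = 96 − 10·log₁₀(7) = 96 − 8.451.

88 dB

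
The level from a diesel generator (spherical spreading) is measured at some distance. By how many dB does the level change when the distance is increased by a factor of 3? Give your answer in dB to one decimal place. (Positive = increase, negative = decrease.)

With spherical spreading the level changes by −20·log₁₀(r₂/r₁).
ΔL = −20·log₁₀(3) = -9.54 dB.

-9.5 dB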